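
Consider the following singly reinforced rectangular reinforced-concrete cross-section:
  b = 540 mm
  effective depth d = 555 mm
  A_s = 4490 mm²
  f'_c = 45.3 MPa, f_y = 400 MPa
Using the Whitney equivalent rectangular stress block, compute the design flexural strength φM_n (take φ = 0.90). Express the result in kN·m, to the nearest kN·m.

φM_n ≈ 827 kN·m

T = A_s f_y = 4490 × 400 = 1796000 N = 1796 kN.
From C = T: a = T/(0.85 f'_c b) = 1796000/(0.85 × 45.3 × 540) = 86.38 mm.
M_n = T(d − a/2) = 1796 kN × (555 − 43.19) mm = 919.21 kN·m.
φM_n = 0.90 × 919.21 = 827.29 kN·m.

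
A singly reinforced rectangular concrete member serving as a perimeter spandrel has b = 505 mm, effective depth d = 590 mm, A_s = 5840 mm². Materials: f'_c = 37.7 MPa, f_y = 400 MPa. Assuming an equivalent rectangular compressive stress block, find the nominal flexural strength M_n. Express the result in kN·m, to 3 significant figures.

M_n ≈ 1210 kN·m

T = A_s f_y = 5840 × 400 = 2336000 N = 2336 kN.
From C = T: a = T/(0.85 f'_c b) = 2336000/(0.85 × 37.7 × 505) = 144.35 mm.
M_n = T(d − a/2) = 2336 kN × (590 − 72.175) mm = 1209.64 kN·m.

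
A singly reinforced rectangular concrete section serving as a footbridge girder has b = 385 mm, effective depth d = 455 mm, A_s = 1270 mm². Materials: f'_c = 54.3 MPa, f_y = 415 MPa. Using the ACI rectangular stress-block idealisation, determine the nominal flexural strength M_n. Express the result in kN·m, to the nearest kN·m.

T = A_s f_y = 1270 × 415 = 527050 N = 527.05 kN.
From C = T: a = T/(0.85 f'_c b) = 527050/(0.85 × 54.3 × 385) = 29.66 mm.
M_n = T(d − a/2) = 527.05 kN × (455 − 14.83) mm = 231.99 kN·m.

M_n ≈ 232 kN·m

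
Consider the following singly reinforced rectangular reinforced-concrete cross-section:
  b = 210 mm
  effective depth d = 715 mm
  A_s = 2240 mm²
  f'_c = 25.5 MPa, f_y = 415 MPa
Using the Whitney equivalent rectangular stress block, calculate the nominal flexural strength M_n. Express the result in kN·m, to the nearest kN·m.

M_n ≈ 570 kN·m

T = A_s f_y = 2240 × 415 = 929600 N = 929.6 kN.
From C = T: a = T/(0.85 f'_c b) = 929600/(0.85 × 25.5 × 210) = 204.23 mm.
M_n = T(d − a/2) = 929.6 kN × (715 − 102.115) mm = 569.74 kN·m.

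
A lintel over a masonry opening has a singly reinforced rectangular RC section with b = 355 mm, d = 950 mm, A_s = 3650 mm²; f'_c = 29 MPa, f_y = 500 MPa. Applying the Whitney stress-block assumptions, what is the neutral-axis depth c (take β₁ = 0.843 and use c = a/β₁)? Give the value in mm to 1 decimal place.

T = A_s f_y = 3650 × 500 = 1825000 N = 1825 kN.
Setting C = 0.85 f'_c a b equal to T: a = 1825000/(0.85 × 29 × 355) = 208.554 mm.
With β₁ = 0.843, c = a/β₁ = 208.554/0.843 = 247.4 mm.

c ≈ 247.4 mm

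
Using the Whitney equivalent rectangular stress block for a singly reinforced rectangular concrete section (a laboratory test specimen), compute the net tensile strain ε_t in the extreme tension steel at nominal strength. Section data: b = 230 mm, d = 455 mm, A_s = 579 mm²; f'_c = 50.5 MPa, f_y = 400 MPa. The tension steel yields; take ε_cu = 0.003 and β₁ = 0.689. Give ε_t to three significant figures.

ε_t ≈ 0.0371

a = A_s f_y/(0.85 f'_c b) = 23.46 mm.
β₁ = 0.689, so c = a/β₁ = 23.46/0.689 = 34.05 mm.
From the linear strain diagram with ε_cu = 0.003: ε_t = 0.003 (d − c)/c = 0.003 × (455 − 34.05)/34.05 = 0.0371.
Since ε_t ≥ 0.005, the section is tension-controlled.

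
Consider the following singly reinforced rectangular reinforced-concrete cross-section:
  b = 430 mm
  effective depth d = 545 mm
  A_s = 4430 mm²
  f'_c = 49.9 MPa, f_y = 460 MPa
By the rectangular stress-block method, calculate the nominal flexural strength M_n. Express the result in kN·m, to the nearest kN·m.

T = A_s f_y = 4430 × 460 = 2037800 N = 2037.8 kN.
From C = T: a = T/(0.85 f'_c b) = 2037800/(0.85 × 49.9 × 430) = 111.73 mm.
M_n = T(d − a/2) = 2037.8 kN × (545 − 55.865) mm = 996.76 kN·m.

M_n ≈ 997 kN·m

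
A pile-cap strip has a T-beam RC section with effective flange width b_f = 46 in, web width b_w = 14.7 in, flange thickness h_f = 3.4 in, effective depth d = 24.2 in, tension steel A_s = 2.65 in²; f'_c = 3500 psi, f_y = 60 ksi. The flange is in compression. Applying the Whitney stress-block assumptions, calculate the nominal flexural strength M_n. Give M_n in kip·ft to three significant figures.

M_n ≈ 313 kip·ft

Tension: T = A_s f_y = 2.65 × 60 = 159 kips.
Try a within the flange: a = T/(0.85 f'_c b_f) = 159/(0.85 × 3.5 × 46) = 1.162 in.
Since a = 1.162 ≤ h_f = 3.4 in, the stress block lies entirely in the flange; analyse as a rectangular beam of width b_f.
M_n = T(d − a/2) = 159 × (24.2 − 0.581) = 3755.4 kip·in.
M_n = 3755.4/12 = 312.95 kip·ft.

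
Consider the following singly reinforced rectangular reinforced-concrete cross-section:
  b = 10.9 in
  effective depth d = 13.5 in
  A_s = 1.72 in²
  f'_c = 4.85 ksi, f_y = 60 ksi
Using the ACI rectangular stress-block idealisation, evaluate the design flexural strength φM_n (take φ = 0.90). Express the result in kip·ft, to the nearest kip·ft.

T = A_s f_y = 1.72 × 60 = 103.2 kips.
a = T/(0.85 f'_c b) = 103.2/(0.85 × 4.85 × 10.9) = 2.297 in.
M_n = T(d − a/2) = 103.2 × (13.5 − 1.1485) = 1274.7 kip·in = 1274.7/12 = 106.23 kip·ft.
φM_n = 0.90 × 106.23 = 95.61 kip·ft.

φM_n ≈ 96 kip·ft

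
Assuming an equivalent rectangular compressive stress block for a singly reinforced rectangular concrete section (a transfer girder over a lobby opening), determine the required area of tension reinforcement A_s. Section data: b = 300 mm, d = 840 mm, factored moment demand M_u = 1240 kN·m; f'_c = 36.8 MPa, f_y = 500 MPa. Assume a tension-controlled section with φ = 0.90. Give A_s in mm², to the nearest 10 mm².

A_s ≈ 3720 mm²

M_n = M_u/φ = 1240/0.90 = 1377.78 kN·m.
With M_n = 0.85 f'_c a b (d − a/2), solve the quadratic for a:
a = d − √(d² − 2M_n/(0.85 f'_c b)) = 840 − √(840² − 2 × 1377.78×10⁶/(0.85 × 36.8 × 300)) = 198.16 mm.
A_s = 0.85 f'_c a b / f_y = 0.85 × 36.8 × 198.16 × 300 / 500 = 3719.1 mm².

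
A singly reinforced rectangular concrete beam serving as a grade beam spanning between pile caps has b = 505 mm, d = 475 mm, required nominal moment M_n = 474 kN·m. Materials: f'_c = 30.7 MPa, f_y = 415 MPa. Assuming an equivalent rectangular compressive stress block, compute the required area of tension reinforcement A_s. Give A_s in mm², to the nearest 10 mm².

With M_n = 0.85 f'_c a b (d − a/2), solve the quadratic for a:
a = d − √(d² − 2M_n/(0.85 f'_c b)) = 475 − √(475² − 2 × 474×10⁶/(0.85 × 30.7 × 505)) = 82.97 mm.
A_s = 0.85 f'_c a b / f_y = 0.85 × 30.7 × 82.97 × 505 / 415 = 2634.6 mm².

A_s ≈ 2630 mm²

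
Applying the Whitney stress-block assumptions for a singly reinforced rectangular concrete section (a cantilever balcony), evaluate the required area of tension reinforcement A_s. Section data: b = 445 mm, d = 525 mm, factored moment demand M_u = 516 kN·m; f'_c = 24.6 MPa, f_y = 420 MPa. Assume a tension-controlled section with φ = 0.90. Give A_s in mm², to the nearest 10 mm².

M_n = M_u/φ = 516/0.90 = 573.333 kN·m.
With M_n = 0.85 f'_c a b (d − a/2), solve the quadratic for a:
a = d − √(d² − 2M_n/(0.85 f'_c b)) = 525 − √(525² − 2 × 573.333×10⁶/(0.85 × 24.6 × 445)) = 134.62 mm.
A_s = 0.85 f'_c a b / f_y = 0.85 × 24.6 × 134.62 × 445 / 420 = 2982.5 mm².

A_s ≈ 2980 mm²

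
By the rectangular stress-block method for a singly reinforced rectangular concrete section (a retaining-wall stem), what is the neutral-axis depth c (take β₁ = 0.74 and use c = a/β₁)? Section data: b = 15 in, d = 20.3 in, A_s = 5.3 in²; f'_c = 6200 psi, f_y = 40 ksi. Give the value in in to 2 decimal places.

T = A_s f_y = 5.3 × 40 = 212 kips.
a = T/(0.85 f'_c b) = 212/(0.85 × 6.2 × 15) = 2.6818 in.
With β₁ = 0.74, c = a/β₁ = 2.6818/0.74 = 3.62 in.

c ≈ 3.62 in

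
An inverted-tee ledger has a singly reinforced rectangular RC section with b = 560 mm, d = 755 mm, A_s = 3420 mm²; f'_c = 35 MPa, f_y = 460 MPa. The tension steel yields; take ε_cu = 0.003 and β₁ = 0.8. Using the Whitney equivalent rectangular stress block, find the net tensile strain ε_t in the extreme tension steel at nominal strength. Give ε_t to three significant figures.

ε_t ≈ 0.0162

a = A_s f_y/(0.85 f'_c b) = 94.43 mm.
β₁ = 0.8, so c = a/β₁ = 94.43/0.8 = 118.04 mm.
From the linear strain diagram with ε_cu = 0.003: ε_t = 0.003 (d − c)/c = 0.003 × (755 − 118.04)/118.04 = 0.0162.
Since ε_t ≥ 0.005, the section is tension-controlled.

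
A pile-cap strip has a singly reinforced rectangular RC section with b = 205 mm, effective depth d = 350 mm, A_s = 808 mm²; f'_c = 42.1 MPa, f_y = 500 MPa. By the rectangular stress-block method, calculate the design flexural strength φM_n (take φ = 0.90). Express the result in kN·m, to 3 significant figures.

φM_n ≈ 117 kN·m

T = A_s f_y = 808 × 500 = 404000 N = 404 kN.
From C = T: a = T/(0.85 f'_c b) = 404000/(0.85 × 42.1 × 205) = 55.07 mm.
M_n = T(d − a/2) = 404 kN × (350 − 27.535) mm = 130.28 kN·m.
φM_n = 0.90 × 130.28 = 117.25 kN·m.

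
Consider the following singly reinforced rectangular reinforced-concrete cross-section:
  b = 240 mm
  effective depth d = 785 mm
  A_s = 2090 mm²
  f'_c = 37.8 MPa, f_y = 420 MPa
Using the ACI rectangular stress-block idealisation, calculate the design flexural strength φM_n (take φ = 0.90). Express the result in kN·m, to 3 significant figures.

T = A_s f_y = 2090 × 420 = 877800 N = 877.8 kN.
From C = T: a = T/(0.85 f'_c b) = 877800/(0.85 × 37.8 × 240) = 113.83 mm.
M_n = T(d − a/2) = 877.8 kN × (785 − 56.915) mm = 639.11 kN·m.
φM_n = 0.90 × 639.11 = 575.20 kN·m.

φM_n ≈ 575 kN·m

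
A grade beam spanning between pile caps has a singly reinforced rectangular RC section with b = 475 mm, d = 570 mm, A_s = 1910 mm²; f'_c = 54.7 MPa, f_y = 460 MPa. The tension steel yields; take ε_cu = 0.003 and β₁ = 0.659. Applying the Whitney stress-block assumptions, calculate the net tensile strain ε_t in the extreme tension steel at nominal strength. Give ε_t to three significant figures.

a = A_s f_y/(0.85 f'_c b) = 39.78 mm.
β₁ = 0.659, so c = a/β₁ = 39.78/0.659 = 60.36 mm.
From the linear strain diagram with ε_cu = 0.003: ε_t = 0.003 (d − c)/c = 0.003 × (570 − 60.36)/60.36 = 0.0253.
Since ε_t ≥ 0.005, the section is tension-controlled.

ε_t ≈ 0.0253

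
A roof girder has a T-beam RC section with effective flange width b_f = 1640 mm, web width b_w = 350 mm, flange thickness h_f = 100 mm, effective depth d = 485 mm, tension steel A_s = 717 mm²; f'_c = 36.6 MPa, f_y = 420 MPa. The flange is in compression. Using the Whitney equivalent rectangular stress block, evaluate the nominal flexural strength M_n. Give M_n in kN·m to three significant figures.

M_n ≈ 145 kN·m

Tension: T = A_s f_y = 717 × 420 = 301140 N.
Try a within the flange: a = T/(0.85 f'_c b_f) = 301140/(0.85 × 36.6 × 1640) = 5.90 mm.
Since a = 5.90 ≤ h_f = 100 mm, the stress block lies entirely in the flange; analyse as a rectangular beam of width b_f.
M_n = T(d − a/2) = 301140 × (485 − 2.95) = 145.16 × 10⁶ N·mm.
M_n = 145.16 kN·m.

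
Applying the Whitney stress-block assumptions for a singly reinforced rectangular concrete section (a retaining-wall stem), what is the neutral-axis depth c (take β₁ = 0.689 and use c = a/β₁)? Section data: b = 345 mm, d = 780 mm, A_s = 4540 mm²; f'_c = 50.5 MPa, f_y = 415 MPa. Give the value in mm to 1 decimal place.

c ≈ 184.7 mm

T = A_s f_y = 4540 × 415 = 1884100 N = 1884.1 kN.
Setting C = 0.85 f'_c a b equal to T: a = 1884100/(0.85 × 50.5 × 345) = 127.226 mm.
With β₁ = 0.689, c = a/β₁ = 127.226/0.689 = 184.7 mm.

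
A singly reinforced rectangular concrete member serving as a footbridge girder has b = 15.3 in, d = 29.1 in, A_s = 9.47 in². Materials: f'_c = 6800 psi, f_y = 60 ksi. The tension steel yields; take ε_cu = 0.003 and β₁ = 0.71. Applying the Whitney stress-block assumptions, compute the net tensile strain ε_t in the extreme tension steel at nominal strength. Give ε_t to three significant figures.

a = A_s f_y/(0.85 f'_c b) = 6.425 in.
β₁ = 0.71, so c = a/β₁ = 6.425/0.71 = 9.049 in.
From the linear strain diagram with ε_cu = 0.003: ε_t = 0.003 (d − c)/c = 0.003 × (29.1 − 9.049)/9.049 = 0.00665.
Since ε_t ≥ 0.005, the section is tension-controlled.

ε_t ≈ 0.00665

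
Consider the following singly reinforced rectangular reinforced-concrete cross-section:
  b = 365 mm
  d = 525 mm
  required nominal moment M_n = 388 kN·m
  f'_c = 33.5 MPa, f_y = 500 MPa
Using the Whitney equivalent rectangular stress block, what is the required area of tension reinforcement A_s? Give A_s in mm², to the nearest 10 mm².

A_s ≈ 1590 mm²

With M_n = 0.85 f'_c a b (d − a/2), solve the quadratic for a:
a = d − √(d² − 2M_n/(0.85 f'_c b)) = 525 − √(525² − 2 × 388×10⁶/(0.85 × 33.5 × 365)) = 76.71 mm.
A_s = 0.85 f'_c a b / f_y = 0.85 × 33.5 × 76.71 × 365 / 500 = 1594.6 mm².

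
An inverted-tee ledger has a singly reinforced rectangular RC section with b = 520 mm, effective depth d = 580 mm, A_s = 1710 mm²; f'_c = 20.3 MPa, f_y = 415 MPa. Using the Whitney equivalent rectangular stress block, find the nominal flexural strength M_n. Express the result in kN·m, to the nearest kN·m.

T = A_s f_y = 1710 × 415 = 709650 N = 709.65 kN.
From C = T: a = T/(0.85 f'_c b) = 709650/(0.85 × 20.3 × 520) = 79.09 mm.
M_n = T(d − a/2) = 709.65 kN × (580 − 39.545) mm = 383.53 kN·m.

M_n ≈ 384 kN·m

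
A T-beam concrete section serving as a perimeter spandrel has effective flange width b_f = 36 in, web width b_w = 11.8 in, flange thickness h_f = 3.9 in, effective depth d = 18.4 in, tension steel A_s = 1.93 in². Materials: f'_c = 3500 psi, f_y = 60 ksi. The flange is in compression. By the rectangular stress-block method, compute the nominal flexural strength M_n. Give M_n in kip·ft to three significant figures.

M_n ≈ 172 kip·ft

Tension: T = A_s f_y = 1.93 × 60 = 115.8 kips.
Try a within the flange: a = T/(0.85 f'_c b_f) = 115.8/(0.85 × 3.5 × 36) = 1.081 in.
Since a = 1.081 ≤ h_f = 3.9 in, the stress block lies entirely in the flange; analyse as a rectangular beam of width b_f.
M_n = T(d − a/2) = 115.8 × (18.4 − 0.5405) = 2068.1 kip·in.
M_n = 2068.1/12 = 172.34 kip·ft.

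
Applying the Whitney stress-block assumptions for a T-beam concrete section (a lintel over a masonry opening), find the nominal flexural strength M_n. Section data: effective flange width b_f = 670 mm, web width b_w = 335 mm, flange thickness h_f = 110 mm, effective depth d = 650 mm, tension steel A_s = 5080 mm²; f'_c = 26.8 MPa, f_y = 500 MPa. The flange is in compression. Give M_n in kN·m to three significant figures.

Tension: T = A_s f_y = 5080 × 500 = 2540000 N.
Try a within the flange: a = T/(0.85 f'_c b_f) = 2540000/(0.85 × 26.8 × 670) = 166.42 mm.
a = 166.42 > h_f = 110 mm: the block extends into the web. Split into flange-overhang and web parts.
C_f = 0.85 f'_c (b_f − b_w) h_f = 0.85 × 26.8 × (670 − 335) × 110 = 839443 N.
Remaining web compression depth: a_w = (T − C_f)/(0.85 f'_c b_w) = (2540000 − 839443)/(0.85 × 26.8 × 335) = 222.84 mm.
M_n = C_f(d − h_f/2) + (T − C_f)(d − a_w/2) = 839443 × (650 − 55) + 1700557 × (650 − 111.42) = 499.47 + 915.89 = 1415.36 × 10⁶ N·mm.
M_n = 1415.36 kN·m.

M_n ≈ 1420 kN·m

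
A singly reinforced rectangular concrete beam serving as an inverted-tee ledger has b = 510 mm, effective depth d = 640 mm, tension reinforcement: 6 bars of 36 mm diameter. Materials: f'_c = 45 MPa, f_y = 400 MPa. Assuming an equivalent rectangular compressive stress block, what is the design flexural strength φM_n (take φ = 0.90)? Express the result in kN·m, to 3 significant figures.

φM_n ≈ 1270 kN·m

A_s = 6 × 1018 = 6108 mm².
T = A_s f_y = 6108 × 400 = 2443200 N = 2443.2 kN.
From C = T: a = T/(0.85 f'_c b) = 2443200/(0.85 × 45 × 510) = 125.24 mm.
M_n = T(d − a/2) = 2443.2 kN × (640 − 62.62) mm = 1410.65 kN·m.
φM_n = 0.90 × 1410.65 = 1269.59 kN·m.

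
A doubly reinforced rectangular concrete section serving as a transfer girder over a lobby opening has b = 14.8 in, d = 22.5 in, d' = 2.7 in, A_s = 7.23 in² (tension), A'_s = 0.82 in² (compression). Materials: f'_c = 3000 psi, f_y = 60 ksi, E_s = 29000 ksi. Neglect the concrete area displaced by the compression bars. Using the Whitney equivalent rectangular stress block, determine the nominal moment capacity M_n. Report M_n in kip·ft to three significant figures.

M_n ≈ 639 kip·ft

Assume both steels yield.
a = (A_s − A'_s) f_y/(0.85 f'_c b) = (7.23 − 0.82) × 60/(0.85 × 3 × 14.8) = 10.191 in.
c = a/β₁ = 10.191/0.85 = 11.989 in; ε'_s = 0.003(c − d')/c = 0.0023 ≥ ε_y = 0.0021, so the compression steel yields.
M_n = (A_s − A'_s) f_y (d − a/2) + A'_s f_y (d − d') = 384.6 × (22.5 − 5.0955) + 49.2 × (22.5 − 2.7) = 6693.8 + 974.2 = 7668.0 kip·in = 7668.0/12 = 639.00 kip·ft.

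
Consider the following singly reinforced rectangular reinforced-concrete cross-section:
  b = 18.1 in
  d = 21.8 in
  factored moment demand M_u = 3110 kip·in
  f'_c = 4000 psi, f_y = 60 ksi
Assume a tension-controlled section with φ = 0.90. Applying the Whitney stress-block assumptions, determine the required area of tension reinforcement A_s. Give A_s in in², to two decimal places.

A_s ≈ 2.82 in²

M_n = M_u/φ = 3110/0.90 = 3455.56 kip·in.
From M_n = 0.85 f'_c a b (d − a/2):
a = d − √(d² − 2M_n/(0.85 f'_c b)) = 21.8 − √(21.8² − 2 × 3455.56/(0.85 × 4 × 18.1)) = 2.749 in.
A_s = 0.85 f'_c a b / f_y = 0.85 × 4 × 2.749 × 18.1 / 60 = 2.820 in².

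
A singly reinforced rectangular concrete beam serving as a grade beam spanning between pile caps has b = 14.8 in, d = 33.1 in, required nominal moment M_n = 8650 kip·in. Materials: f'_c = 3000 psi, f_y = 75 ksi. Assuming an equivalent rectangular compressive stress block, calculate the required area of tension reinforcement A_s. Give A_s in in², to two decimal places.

A_s ≈ 3.95 in²

From M_n = 0.85 f'_c a b (d − a/2):
a = d − √(d² − 2M_n/(0.85 f'_c b)) = 33.1 − √(33.1² − 2 × 8650/(0.85 × 3 × 14.8)) = 7.857 in.
A_s = 0.85 f'_c a b / f_y = 0.85 × 3 × 7.857 × 14.8 / 75 = 3.954 in².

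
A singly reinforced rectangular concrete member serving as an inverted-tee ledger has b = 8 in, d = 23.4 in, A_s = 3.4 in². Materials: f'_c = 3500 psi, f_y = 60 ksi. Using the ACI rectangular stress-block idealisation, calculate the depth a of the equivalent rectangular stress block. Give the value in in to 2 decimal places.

T = A_s f_y = 3.4 × 60 = 204 kips.
a = T/(0.85 f'_c b) = 204/(0.85 × 3.5 × 8) = 8.57 in.

a ≈ 8.57 in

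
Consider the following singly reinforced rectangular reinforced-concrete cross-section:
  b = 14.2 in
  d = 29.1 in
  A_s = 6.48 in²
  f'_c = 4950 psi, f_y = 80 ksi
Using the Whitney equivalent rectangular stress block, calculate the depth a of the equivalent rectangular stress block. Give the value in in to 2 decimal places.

a ≈ 8.68 in

T = A_s f_y = 6.48 × 80 = 518.4 kips.
a = T/(0.85 f'_c b) = 518.4/(0.85 × 4.95 × 14.2) = 8.68 in.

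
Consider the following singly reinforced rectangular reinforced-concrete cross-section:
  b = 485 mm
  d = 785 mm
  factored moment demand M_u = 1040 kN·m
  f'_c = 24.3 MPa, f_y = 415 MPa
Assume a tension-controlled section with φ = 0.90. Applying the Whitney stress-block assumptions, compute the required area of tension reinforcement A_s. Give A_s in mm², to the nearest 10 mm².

A_s ≈ 3960 mm²

M_n = M_u/φ = 1040/0.90 = 1155.56 kN·m.
With M_n = 0.85 f'_c a b (d − a/2), solve the quadratic for a:
a = d − √(d² − 2M_n/(0.85 f'_c b)) = 785 − √(785² − 2 × 1155.56×10⁶/(0.85 × 24.3 × 485)) = 164.10 mm.
A_s = 0.85 f'_c a b / f_y = 0.85 × 24.3 × 164.10 × 485 / 415 = 3961.2 mm².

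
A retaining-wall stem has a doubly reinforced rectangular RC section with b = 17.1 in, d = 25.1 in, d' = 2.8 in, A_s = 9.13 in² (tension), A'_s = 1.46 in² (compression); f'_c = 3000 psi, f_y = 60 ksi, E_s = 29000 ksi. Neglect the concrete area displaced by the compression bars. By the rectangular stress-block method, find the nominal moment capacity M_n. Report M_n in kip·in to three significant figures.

Assume both steels yield.
a = (A_s − A'_s) f_y/(0.85 f'_c b) = (9.13 − 1.46) × 60/(0.85 × 3 × 17.1) = 10.554 in.
c = a/β₁ = 10.554/0.85 = 12.416 in; ε'_s = 0.003(c − d')/c = 0.0023 ≥ ε_y = 0.0021, so the compression steel yields.
M_n = (A_s − A'_s) f_y (d − a/2) + A'_s f_y (d − d') = 460.2 × (25.1 − 5.277) + 87.6 × (25.1 − 2.8) = 9122.5 + 1953.5 = 11076.0 kip·in.

M_n ≈ 11100 kip·in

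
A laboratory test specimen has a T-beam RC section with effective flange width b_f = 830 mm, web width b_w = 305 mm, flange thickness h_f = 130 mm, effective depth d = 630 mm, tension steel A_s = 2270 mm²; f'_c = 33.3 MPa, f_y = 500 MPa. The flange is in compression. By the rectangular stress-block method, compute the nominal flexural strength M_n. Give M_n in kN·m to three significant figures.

Tension: T = A_s f_y = 2270 × 500 = 1135000 N.
Try a within the flange: a = T/(0.85 f'_c b_f) = 1135000/(0.85 × 33.3 × 830) = 48.31 mm.
Since a = 48.31 ≤ h_f = 130 mm, the stress block lies entirely in the flange; analyse as a rectangular beam of width b_f.
M_n = T(d − a/2) = 1135000 × (630 − 24.155) = 687.63 × 10⁶ N·mm.
M_n = 687.63 kN·m.

M_n ≈ 688 kN·m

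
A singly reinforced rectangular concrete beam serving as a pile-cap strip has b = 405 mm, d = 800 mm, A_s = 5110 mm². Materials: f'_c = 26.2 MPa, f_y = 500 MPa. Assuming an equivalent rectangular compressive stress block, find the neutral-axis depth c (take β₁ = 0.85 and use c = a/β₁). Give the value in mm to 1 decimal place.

T = A_s f_y = 5110 × 500 = 2555000 N = 2555 kN.
Setting C = 0.85 f'_c a b equal to T: a = 2555000/(0.85 × 26.2 × 405) = 283.280 mm.
With β₁ = 0.85, c = a/β₁ = 283.280/0.85 = 333.3 mm.

c ≈ 333.3 mm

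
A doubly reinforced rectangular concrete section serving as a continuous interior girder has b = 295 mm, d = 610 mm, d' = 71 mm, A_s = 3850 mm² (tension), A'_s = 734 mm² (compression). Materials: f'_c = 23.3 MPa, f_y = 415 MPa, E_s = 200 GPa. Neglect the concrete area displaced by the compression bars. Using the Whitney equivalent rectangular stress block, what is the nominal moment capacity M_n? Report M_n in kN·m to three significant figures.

M_n ≈ 810 kN·m

Assume both tension and compression steel yield.
Net tension couple steel: A_s − A'_s = 3116 mm².
a = (A_s − A'_s) f_y / (0.85 f'_c b) = 1293140/(0.85 × 23.3 × 295) = 221.33 mm.
c = a/β₁ = 221.33/0.85 = 260.39 mm; ε'_s = 0.003(c − d')/c = 0.0022 ≥ f_y/E_s = 0.0021, so compression steel does yield.
M_n = (A_s − A'_s) f_y (d − a/2) + A'_s f_y (d − d') = [1293140 × (610 − 110.665) + 304610 × (610 − 71)] × 10⁻⁶ = 645.71 + 164.18 = 809.89 kN·m.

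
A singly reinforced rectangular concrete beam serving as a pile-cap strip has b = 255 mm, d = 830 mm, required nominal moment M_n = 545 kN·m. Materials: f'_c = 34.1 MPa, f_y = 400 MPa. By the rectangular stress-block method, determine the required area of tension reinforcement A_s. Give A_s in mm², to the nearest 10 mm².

A_s ≈ 1740 mm²

With M_n = 0.85 f'_c a b (d − a/2), solve the quadratic for a:
a = d − √(d² − 2M_n/(0.85 f'_c b)) = 830 − √(830² − 2 × 545×10⁶/(0.85 × 34.1 × 255)) = 94.18 mm.
A_s = 0.85 f'_c a b / f_y = 0.85 × 34.1 × 94.18 × 255 / 400 = 1740.3 mm².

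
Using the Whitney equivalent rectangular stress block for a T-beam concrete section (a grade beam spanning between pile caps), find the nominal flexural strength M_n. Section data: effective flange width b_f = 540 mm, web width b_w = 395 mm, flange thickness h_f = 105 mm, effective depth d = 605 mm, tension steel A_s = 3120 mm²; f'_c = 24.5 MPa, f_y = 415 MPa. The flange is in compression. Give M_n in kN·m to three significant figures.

Tension: T = A_s f_y = 3120 × 415 = 1294800 N.
Try a within the flange: a = T/(0.85 f'_c b_f) = 1294800/(0.85 × 24.5 × 540) = 115.14 mm.
a = 115.14 > h_f = 105 mm: the block extends into the web. Split into flange-overhang and web parts.
C_f = 0.85 f'_c (b_f − b_w) h_f = 0.85 × 24.5 × (540 − 395) × 105 = 317061 N.
Remaining web compression depth: a_w = (T − C_f)/(0.85 f'_c b_w) = (1294800 − 317061)/(0.85 × 24.5 × 395) = 118.86 mm.
M_n = C_f(d − h_f/2) + (T − C_f)(d − a_w/2) = 317061 × (605 − 52.5) + 977739 × (605 − 59.43) = 175.18 + 533.43 = 708.61 × 10⁶ N·mm.
M_n = 708.61 kN·m.

M_n ≈ 709 kN·m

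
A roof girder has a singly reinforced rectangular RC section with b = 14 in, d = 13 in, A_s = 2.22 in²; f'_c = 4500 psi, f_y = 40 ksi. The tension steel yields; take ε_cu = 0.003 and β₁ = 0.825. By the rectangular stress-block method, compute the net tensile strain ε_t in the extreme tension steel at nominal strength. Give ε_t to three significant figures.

ε_t ≈ 0.0164

a = A_s f_y/(0.85 f'_c b) = 1.658 in.
β₁ = 0.825, so c = a/β₁ = 1.658/0.825 = 2.010 in.
From the linear strain diagram with ε_cu = 0.003: ε_t = 0.003 (d − c)/c = 0.003 × (13 − 2.010)/2.010 = 0.0164.
Since ε_t ≥ 0.005, the section is tension-controlled.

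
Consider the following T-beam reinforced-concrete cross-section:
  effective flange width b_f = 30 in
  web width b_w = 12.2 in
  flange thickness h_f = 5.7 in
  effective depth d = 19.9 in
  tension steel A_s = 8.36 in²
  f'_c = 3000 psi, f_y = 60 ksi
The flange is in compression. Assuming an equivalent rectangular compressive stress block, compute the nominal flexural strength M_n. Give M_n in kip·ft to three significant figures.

M_n ≈ 691 kip·ft

Tension: T = A_s f_y = 8.36 × 60 = 501.6 kips.
Try a within the flange: a = T/(0.85 f'_c b_f) = 501.6/(0.85 × 3 × 30) = 6.557 in.
a = 6.557 > h_f = 5.7 in: the block extends into the web. Split into flange-overhang and web parts.
C_f = 0.85 f'_c (b_f − b_w) h_f = 0.85 × 3 × (30 − 12.2) × 5.7 = 258.7 kips.
Remaining web compression depth: a_w = (T − C_f)/(0.85 f'_c b_w) = (501.6 − 258.7)/(0.85 × 3 × 12.2) = 7.808 in.
M_n = C_f(d − h_f/2) + (T − C_f)(d − a_w/2) = 258.7 × (19.9 − 2.85) + 242.9 × (19.9 − 3.904) = 4410.8 + 3885.4 = 8296.2 kip·in.
M_n = 8296.2/12 = 691.35 kip·ft.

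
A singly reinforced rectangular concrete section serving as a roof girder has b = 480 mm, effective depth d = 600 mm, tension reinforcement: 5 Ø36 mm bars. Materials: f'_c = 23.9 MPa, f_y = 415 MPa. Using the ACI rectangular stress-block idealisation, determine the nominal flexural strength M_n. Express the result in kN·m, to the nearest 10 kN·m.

A_s = 5 × 1018 = 5090 mm².
T = A_s f_y = 5090 × 415 = 2112350 N = 2112.35 kN.
From C = T: a = T/(0.85 f'_c b) = 2112350/(0.85 × 23.9 × 480) = 216.62 mm.
M_n = T(d − a/2) = 2112.35 kN × (600 − 108.31) mm = 1038.62 kN·m.

M_n ≈ 1040 kN·m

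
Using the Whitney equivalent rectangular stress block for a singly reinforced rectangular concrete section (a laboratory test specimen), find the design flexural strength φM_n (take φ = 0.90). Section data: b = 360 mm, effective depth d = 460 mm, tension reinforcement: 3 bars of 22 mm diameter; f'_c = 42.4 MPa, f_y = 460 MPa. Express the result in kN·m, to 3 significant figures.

A_s = 3 × 380 = 1140 mm².
T = A_s f_y = 1140 × 460 = 524400 N = 524.4 kN.
From C = T: a = T/(0.85 f'_c b) = 524400/(0.85 × 42.4 × 360) = 40.42 mm.
M_n = T(d − a/2) = 524.4 kN × (460 − 20.21) mm = 230.63 kN·m.
φM_n = 0.90 × 230.63 = 207.57 kN·m.

φM_n ≈ 208 kN·m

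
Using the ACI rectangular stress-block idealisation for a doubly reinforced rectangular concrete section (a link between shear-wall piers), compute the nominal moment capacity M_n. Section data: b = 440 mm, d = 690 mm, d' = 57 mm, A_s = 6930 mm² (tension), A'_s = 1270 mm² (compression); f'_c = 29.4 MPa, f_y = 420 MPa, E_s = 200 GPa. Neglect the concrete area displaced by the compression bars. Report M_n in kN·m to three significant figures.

Assume both tension and compression steel yield.
Net tension couple steel: A_s − A'_s = 5660 mm².
a = (A_s − A'_s) f_y / (0.85 f'_c b) = 2377200/(0.85 × 29.4 × 440) = 216.20 mm.
c = a/β₁ = 216.20/0.84 = 257.38 mm; ε'_s = 0.003(c − d')/c = 0.0023 ≥ f_y/E_s = 0.0021, so compression steel does yield.
M_n = (A_s − A'_s) f_y (d − a/2) + A'_s f_y (d − d') = [2377200 × (690 − 108.1) + 533400 × (690 − 57)] × 10⁻⁶ = 1383.29 + 337.64 = 1720.93 kN·m.

M_n ≈ 1720 kN·m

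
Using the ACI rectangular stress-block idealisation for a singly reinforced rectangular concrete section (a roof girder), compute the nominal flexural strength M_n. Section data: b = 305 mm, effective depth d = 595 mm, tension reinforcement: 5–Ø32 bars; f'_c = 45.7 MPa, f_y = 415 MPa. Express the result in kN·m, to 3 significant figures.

A_s = 5 × 804 = 4020 mm².
T = A_s f_y = 4020 × 415 = 1668300 N = 1668.3 kN.
From C = T: a = T/(0.85 f'_c b) = 1668300/(0.85 × 45.7 × 305) = 140.81 mm.
M_n = T(d − a/2) = 1668.3 kN × (595 − 70.405) mm = 875.18 kN·m.

M_n ≈ 875 kN·m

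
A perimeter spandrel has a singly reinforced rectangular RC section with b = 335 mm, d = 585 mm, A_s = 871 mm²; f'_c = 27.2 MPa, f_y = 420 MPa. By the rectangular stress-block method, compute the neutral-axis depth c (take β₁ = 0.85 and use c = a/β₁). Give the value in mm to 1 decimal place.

c ≈ 55.6 mm

T = A_s f_y = 871 × 420 = 365820 N = 365.82 kN.
Setting C = 0.85 f'_c a b equal to T: a = 365820/(0.85 × 27.2 × 335) = 47.232 mm.
With β₁ = 0.85, c = a/β₁ = 47.232/0.85 = 55.6 mm.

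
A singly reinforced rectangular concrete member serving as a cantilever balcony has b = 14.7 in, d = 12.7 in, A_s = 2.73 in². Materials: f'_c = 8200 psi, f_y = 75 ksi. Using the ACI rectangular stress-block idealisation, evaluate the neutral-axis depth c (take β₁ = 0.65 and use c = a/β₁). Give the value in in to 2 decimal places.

c ≈ 3.07 in

T = A_s f_y = 2.73 × 75 = 204.75 kips.
a = T/(0.85 f'_c b) = 204.75/(0.85 × 8.2 × 14.7) = 1.9984 in.
With β₁ = 0.65, c = a/β₁ = 1.9984/0.65 = 3.07 in.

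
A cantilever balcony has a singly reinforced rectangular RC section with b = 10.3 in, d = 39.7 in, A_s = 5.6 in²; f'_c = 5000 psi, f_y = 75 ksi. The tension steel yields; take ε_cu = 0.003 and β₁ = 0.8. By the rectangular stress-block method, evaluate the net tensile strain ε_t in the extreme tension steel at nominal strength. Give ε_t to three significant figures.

ε_t ≈ 0.00693

a = A_s f_y/(0.85 f'_c b) = 9.595 in.
β₁ = 0.8, so c = a/β₁ = 9.595/0.8 = 11.994 in.
From the linear strain diagram with ε_cu = 0.003: ε_t = 0.003 (d − c)/c = 0.003 × (39.7 − 11.994)/11.994 = 0.00693.
Since ε_t ≥ 0.005, the section is tension-controlled.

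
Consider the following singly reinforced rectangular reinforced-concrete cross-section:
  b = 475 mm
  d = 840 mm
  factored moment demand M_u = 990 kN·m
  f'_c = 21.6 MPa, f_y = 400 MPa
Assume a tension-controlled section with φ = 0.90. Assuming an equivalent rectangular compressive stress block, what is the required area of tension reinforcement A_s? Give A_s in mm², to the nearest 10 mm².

M_n = M_u/φ = 990/0.90 = 1100 kN·m.
With M_n = 0.85 f'_c a b (d − a/2), solve the quadratic for a:
a = d − √(d² − 2M_n/(0.85 f'_c b)) = 840 − √(840² − 2 × 1100×10⁶/(0.85 × 21.6 × 475)) = 166.70 mm.
A_s = 0.85 f'_c a b / f_y = 0.85 × 21.6 × 166.70 × 475 / 400 = 3634.5 mm².

A_s ≈ 3630 mm²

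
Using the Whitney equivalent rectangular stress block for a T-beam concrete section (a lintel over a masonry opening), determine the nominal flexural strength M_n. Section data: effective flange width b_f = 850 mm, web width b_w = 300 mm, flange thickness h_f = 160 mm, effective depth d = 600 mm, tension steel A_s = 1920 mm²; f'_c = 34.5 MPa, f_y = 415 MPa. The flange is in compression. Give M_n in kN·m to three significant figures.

Tension: T = A_s f_y = 1920 × 415 = 796800 N.
Try a within the flange: a = T/(0.85 f'_c b_f) = 796800/(0.85 × 34.5 × 850) = 31.97 mm.
Since a = 31.97 ≤ h_f = 160 mm, the stress block lies entirely in the flange; analyse as a rectangular beam of width b_f.
M_n = T(d − a/2) = 796800 × (600 − 15.985) = 465.34 × 10⁶ N·mm.
M_n = 465.34 kN·m.

M_n ≈ 465 kN·m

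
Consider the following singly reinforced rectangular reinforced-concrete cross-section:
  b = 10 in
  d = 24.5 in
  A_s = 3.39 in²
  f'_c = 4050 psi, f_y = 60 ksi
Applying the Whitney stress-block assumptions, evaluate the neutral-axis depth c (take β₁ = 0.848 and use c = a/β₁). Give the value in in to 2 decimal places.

c ≈ 6.97 in

T = A_s f_y = 3.39 × 60 = 203.4 kips.
a = T/(0.85 f'_c b) = 203.4/(0.85 × 4.05 × 10) = 5.9085 in.
With β₁ = 0.848, c = a/β₁ = 5.9085/0.848 = 6.97 in.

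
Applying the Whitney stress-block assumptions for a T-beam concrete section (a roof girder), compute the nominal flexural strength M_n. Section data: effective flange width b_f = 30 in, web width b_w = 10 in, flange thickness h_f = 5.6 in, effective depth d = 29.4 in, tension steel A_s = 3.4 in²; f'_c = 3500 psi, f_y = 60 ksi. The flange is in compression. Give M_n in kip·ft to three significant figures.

M_n ≈ 480 kip·ft

Tension: T = A_s f_y = 3.4 × 60 = 204 kips.
Try a within the flange: a = T/(0.85 f'_c b_f) = 204/(0.85 × 3.5 × 30) = 2.286 in.
Since a = 2.286 ≤ h_f = 5.6 in, the stress block lies entirely in the flange; analyse as a rectangular beam of width b_f.
M_n = T(d − a/2) = 204 × (29.4 − 1.143) = 5764.4 kip·in.
M_n = 5764.4/12 = 480.37 kip·ft.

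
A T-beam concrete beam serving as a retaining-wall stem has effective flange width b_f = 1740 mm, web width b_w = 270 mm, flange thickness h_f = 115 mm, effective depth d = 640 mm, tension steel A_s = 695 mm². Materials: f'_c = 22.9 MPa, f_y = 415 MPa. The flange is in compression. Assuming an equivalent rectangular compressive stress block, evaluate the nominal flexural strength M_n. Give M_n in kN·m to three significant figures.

M_n ≈ 183 kN·m

Tension: T = A_s f_y = 695 × 415 = 288425 N.
Try a within the flange: a = T/(0.85 f'_c b_f) = 288425/(0.85 × 22.9 × 1740) = 8.52 mm.
Since a = 8.52 ≤ h_f = 115 mm, the stress block lies entirely in the flange; analyse as a rectangular beam of width b_f.
M_n = T(d − a/2) = 288425 × (640 − 4.26) = 183.36 × 10⁶ N·mm.
M_n = 183.36 kN·m.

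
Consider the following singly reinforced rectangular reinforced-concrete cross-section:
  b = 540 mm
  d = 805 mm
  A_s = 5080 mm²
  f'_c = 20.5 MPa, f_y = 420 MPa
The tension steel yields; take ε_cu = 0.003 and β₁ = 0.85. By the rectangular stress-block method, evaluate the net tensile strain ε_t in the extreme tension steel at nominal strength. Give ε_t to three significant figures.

ε_t ≈ 0.00605

a = A_s f_y/(0.85 f'_c b) = 226.75 mm.
β₁ = 0.85, so c = a/β₁ = 226.75/0.85 = 266.76 mm.
From the linear strain diagram with ε_cu = 0.003: ε_t = 0.003 (d − c)/c = 0.003 × (805 − 266.76)/266.76 = 0.00605.
Since ε_t ≥ 0.005, the section is tension-controlled.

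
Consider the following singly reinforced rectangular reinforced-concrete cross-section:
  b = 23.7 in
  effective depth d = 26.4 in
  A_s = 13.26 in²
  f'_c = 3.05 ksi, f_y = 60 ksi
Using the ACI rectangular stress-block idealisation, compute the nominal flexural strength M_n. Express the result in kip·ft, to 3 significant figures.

M_n ≈ 1320 kip·ft

T = A_s f_y = 13.26 × 60 = 795.6 kips.
a = T/(0.85 f'_c b) = 795.6/(0.85 × 3.05 × 23.7) = 12.949 in.
M_n = T(d − a/2) = 795.6 × (26.4 − 6.4745) = 15852.7 kip·in = 15852.7/12 = 1321.06 kip·ft.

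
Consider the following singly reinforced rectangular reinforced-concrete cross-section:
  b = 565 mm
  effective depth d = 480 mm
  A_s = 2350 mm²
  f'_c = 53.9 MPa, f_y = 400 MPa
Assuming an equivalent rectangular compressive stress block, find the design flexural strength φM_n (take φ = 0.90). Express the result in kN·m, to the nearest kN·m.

T = A_s f_y = 2350 × 400 = 940000 N = 940 kN.
From C = T: a = T/(0.85 f'_c b) = 940000/(0.85 × 53.9 × 565) = 36.31 mm.
M_n = T(d − a/2) = 940 kN × (480 − 18.155) mm = 434.13 kN·m.
φM_n = 0.90 × 434.13 = 390.72 kN·m.

φM_n ≈ 391 kN·m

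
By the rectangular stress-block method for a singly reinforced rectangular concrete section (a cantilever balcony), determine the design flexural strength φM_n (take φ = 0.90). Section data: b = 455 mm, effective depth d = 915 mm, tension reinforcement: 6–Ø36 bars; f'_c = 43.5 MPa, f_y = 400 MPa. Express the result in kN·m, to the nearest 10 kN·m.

A_s = 6 × 1018 = 6108 mm².
T = A_s f_y = 6108 × 400 = 2443200 N = 2443.2 kN.
From C = T: a = T/(0.85 f'_c b) = 2443200/(0.85 × 43.5 × 455) = 145.22 mm.
M_n = T(d − a/2) = 2443.2 kN × (915 − 72.61) mm = 2058.13 kN·m.
φM_n = 0.90 × 2058.13 = 1852.32 kN·m.

φM_n ≈ 1850 kN·m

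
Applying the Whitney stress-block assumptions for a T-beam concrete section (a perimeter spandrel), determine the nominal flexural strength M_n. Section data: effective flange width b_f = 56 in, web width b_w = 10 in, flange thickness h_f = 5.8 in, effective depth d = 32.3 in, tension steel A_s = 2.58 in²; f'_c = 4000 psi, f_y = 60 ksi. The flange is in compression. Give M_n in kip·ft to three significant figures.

Tension: T = A_s f_y = 2.58 × 60 = 154.8 kips.
Try a within the flange: a = T/(0.85 f'_c b_f) = 154.8/(0.85 × 4 × 56) = 0.813 in.
Since a = 0.813 ≤ h_f = 5.8 in, the stress block lies entirely in the flange; analyse as a rectangular beam of width b_f.
M_n = T(d − a/2) = 154.8 × (32.3 − 0.4065) = 4937.1 kip·in.
M_n = 4937.1/12 = 411.43 kip·ft.

M_n ≈ 411 kip·ft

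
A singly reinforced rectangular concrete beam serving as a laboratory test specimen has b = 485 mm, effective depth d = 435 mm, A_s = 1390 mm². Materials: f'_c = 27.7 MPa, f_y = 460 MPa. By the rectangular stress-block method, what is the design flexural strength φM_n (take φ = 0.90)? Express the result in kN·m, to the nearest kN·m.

φM_n ≈ 234 kN·m

T = A_s f_y = 1390 × 460 = 639400 N = 639.4 kN.
From C = T: a = T/(0.85 f'_c b) = 639400/(0.85 × 27.7 × 485) = 55.99 mm.
M_n = T(d − a/2) = 639.4 kN × (435 − 27.995) mm = 260.24 kN·m.
φM_n = 0.90 × 260.24 = 234.22 kN·m.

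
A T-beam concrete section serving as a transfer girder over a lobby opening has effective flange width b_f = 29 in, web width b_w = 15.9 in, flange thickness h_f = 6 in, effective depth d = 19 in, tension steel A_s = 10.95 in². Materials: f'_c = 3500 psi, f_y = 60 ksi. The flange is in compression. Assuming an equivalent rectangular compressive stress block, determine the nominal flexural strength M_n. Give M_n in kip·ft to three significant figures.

M_n ≈ 824 kip·ft

Tension: T = A_s f_y = 10.95 × 60 = 657 kips.
Try a within the flange: a = T/(0.85 f'_c b_f) = 657/(0.85 × 3.5 × 29) = 7.615 in.
a = 7.615 > h_f = 6 in: the block extends into the web. Split into flange-overhang and web parts.
C_f = 0.85 f'_c (b_f − b_w) h_f = 0.85 × 3.5 × (29 − 15.9) × 6 = 233.8 kips.
Remaining web compression depth: a_w = (T − C_f)/(0.85 f'_c b_w) = (657 − 233.8)/(0.85 × 3.5 × 15.9) = 8.947 in.
M_n = C_f(d − h_f/2) + (T − C_f)(d − a_w/2) = 233.8 × (19 − 3) + 423.2 × (19 − 4.4735) = 3740.8 + 6147.6 = 9888.4 kip·in.
M_n = 9888.4/12 = 824.03 kip·ft.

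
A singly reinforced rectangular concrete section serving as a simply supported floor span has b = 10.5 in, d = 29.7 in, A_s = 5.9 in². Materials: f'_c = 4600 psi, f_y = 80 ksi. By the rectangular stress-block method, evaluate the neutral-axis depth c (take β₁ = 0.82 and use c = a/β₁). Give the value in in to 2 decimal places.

c ≈ 14.02 in

T = A_s f_y = 5.9 × 80 = 472 kips.
a = T/(0.85 f'_c b) = 472/(0.85 × 4.6 × 10.5) = 11.4968 in.
With β₁ = 0.82, c = a/β₁ = 11.4968/0.82 = 14.02 in.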